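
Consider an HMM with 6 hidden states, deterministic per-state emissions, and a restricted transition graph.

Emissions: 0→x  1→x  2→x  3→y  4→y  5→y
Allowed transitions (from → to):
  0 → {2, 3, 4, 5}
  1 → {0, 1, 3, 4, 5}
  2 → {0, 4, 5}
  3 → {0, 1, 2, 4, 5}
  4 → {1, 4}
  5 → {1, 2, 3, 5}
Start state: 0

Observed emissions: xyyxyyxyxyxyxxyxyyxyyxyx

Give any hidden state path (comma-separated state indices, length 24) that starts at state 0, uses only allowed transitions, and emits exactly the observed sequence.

  pos 0: x in {0,1,2}, choose 0; start
  pos 1: y in {3,4,5}, choose 5; 0->5 ok
  pos 2: y in {3,4,5}, choose 5; 5->5 ok
  pos 3: x in {0,1,2}, choose 2; 5->2 ok
  pos 4: y in {3,4,5}, choose 4; 2->4 ok
  pos 5: y in {3,4,5}, choose 4; 4->4 ok
  pos 6: x in {0,1,2}, choose 1; 4->1 ok
  pos 7: y in {3,4,5}, choose 4; 1->4 ok
  pos 8: x in {0,1,2}, choose 1; 4->1 ok
  pos 9: y in {3,4,5}, choose 3; 1->3 ok
  pos 10: x in {0,1,2}, choose 1; 3->1 ok
  pos 11: y in {3,4,5}, choose 5; 1->5 ok
  pos 12: x in {0,1,2}, choose 1; 5->1 ok
  pos 13: x in {0,1,2}, choose 0; 1->0 ok
  pos 14: y in {3,4,5}, choose 5; 0->5 ok
  pos 15: x in {0,1,2}, choose 2; 5->2 ok
  pos 16: y in {3,4,5}, choose 5; 2->5 ok
  pos 17: y in {3,4,5}, choose 5; 5->5 ok
  pos 18: x in {0,1,2}, choose 2; 5->2 ok
  pos 19: y in {3,4,5}, choose 4; 2->4 ok
  pos 20: y in {3,4,5}, choose 4; 4->4 ok
  pos 21: x in {0,1,2}, choose 1; 4->1 ok
  pos 22: y in {3,4,5}, choose 4; 1->4 ok
  pos 23: x in {0,1,2}, choose 1; 4->1 ok

0,5,5,2,4,4,1,4,1,3,1,5,1,0,5,2,5,5,2,4,4,1,4,1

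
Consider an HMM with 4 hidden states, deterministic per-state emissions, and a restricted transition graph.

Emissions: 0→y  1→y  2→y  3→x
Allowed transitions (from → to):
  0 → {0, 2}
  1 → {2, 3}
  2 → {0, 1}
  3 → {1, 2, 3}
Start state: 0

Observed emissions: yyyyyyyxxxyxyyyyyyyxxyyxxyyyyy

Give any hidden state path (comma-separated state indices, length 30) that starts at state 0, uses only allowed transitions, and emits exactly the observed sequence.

0,0,0,2,0,2,1,3,3,3,1,3,1,2,0,0,0,2,1,3,3,2,1,3,3,1,2,0,0,2

  0: obs=y cand={0,1,2} pick 0 [start]
  1: obs=y cand={0,1,2} pick 0 [0->0 ok]
  2: obs=y cand={0,1,2} pick 0 [0->0 ok]
  3: obs=y cand={0,1,2} pick 2 [0->2 ok]
  4: obs=y cand={0,1,2} pick 0 [2->0 ok]
  5: obs=y cand={0,1,2} pick 2 [0->2 ok]
  6: obs=y cand={0,1,2} pick 1 [2->1 ok]
  7: obs=x cand={3} pick 3 [1->3 ok]
  8: obs=x cand={3} pick 3 [3->3 ok]
  9: obs=x cand={3} pick 3 [3->3 ok]
  10: obs=y cand={0,1,2} pick 1 [3->1 ok]
  11: obs=x cand={3} pick 3 [1->3 ok]
  12: obs=y cand={0,1,2} pick 1 [3->1 ok]
  13: obs=y cand={0,1,2} pick 2 [1->2 ok]
  14: obs=y cand={0,1,2} pick 0 [2->0 ok]
  15: obs=y cand={0,1,2} pick 0 [0->0 ok]
  16: obs=y cand={0,1,2} pick 0 [0->0 ok]
  17: obs=y cand={0,1,2} pick 2 [0->2 ok]
  18: obs=y cand={0,1,2} pick 1 [2->1 ok]
  19: obs=x cand={3} pick 3 [1->3 ok]
  20: obs=x cand={3} pick 3 [3->3 ok]
  21: obs=y cand={0,1,2} pick 2 [3->2 ok]
  22: obs=y cand={0,1,2} pick 1 [2->1 ok]
  23: obs=x cand={3} pick 3 [1->3 ok]
  24: obs=x cand={3} pick 3 [3->3 ok]
  25: obs=y cand={0,1,2} pick 1 [3->1 ok]
  26: obs=y cand={0,1,2} pick 2 [1->2 ok]
  27: obs=y cand={0,1,2} pick 0 [2->0 ok]
  28: obs=y cand={0,1,2} pick 0 [0->0 ok]
  29: obs=y cand={0,1,2} pick 2 [0->2 ok]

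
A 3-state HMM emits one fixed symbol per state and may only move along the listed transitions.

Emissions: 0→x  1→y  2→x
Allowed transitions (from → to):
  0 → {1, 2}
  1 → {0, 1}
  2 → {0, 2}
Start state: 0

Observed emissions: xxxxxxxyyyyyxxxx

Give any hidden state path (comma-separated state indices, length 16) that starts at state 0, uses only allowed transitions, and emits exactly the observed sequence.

0,2,2,2,2,2,0,1,1,1,1,1,0,2,2,0

  pos 0: x in {0,2}, choose 0; start
  pos 1: x in {0,2}, choose 2; 0->2 ok
  pos 2: x in {0,2}, choose 2; 2->2 ok
  pos 3: x in {0,2}, choose 2; 2->2 ok
  pos 4: x in {0,2}, choose 2; 2->2 ok
  pos 5: x in {0,2}, choose 2; 2->2 ok
  pos 6: x in {0,2}, choose 0; 2->0 ok
  pos 7: y in {1}, choose 1; 0->1 ok
  pos 8: y in {1}, choose 1; 1->1 ok
  pos 9: y in {1}, choose 1; 1->1 ok
  pos 10: y in {1}, choose 1; 1->1 ok
  pos 11: y in {1}, choose 1; 1->1 ok
  pos 12: x in {0,2}, choose 0; 1->0 ok
  pos 13: x in {0,2}, choose 2; 0->2 ok
  pos 14: x in {0,2}, choose 2; 2->2 ok
  pos 15: x in {0,2}, choose 0; 2->0 ok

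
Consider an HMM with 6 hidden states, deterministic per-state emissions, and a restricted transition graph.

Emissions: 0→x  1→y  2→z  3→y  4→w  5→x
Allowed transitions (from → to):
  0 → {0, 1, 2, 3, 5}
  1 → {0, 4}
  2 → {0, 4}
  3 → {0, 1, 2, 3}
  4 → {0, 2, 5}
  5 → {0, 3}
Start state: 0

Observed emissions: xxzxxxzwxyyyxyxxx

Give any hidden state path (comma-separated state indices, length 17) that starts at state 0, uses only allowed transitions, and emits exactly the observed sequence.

  0: obs=x cand={0,5} pick 0 [start]
  1: obs=x cand={0,5} pick 0 [0->0 ok]
  2: obs=z cand={2} pick 2 [0->2 ok]
  3: obs=x cand={0,5} pick 0 [2->0 ok]
  4: obs=x cand={0,5} pick 0 [0->0 ok]
  5: obs=x cand={0,5} pick 0 [0->0 ok]
  6: obs=z cand={2} pick 2 [0->2 ok]
  7: obs=w cand={4} pick 4 [2->4 ok]
  8: obs=x cand={0,5} pick 5 [4->5 ok]
  9: obs=y cand={1,3} pick 3 [5->3 ok]
  10: obs=y cand={1,3} pick 3 [3->3 ok]
  11: obs=y cand={1,3} pick 1 [3->1 ok]
  12: obs=x cand={0,5} pick 0 [1->0 ok]
  13: obs=y cand={1,3} pick 1 [0->1 ok]
  14: obs=x cand={0,5} pick 0 [1->0 ok]
  15: obs=x cand={0,5} pick 5 [0->5 ok]
  16: obs=x cand={0,5} pick 0 [5->0 ok]

0,0,2,0,0,0,2,4,5,3,3,1,0,1,0,5,0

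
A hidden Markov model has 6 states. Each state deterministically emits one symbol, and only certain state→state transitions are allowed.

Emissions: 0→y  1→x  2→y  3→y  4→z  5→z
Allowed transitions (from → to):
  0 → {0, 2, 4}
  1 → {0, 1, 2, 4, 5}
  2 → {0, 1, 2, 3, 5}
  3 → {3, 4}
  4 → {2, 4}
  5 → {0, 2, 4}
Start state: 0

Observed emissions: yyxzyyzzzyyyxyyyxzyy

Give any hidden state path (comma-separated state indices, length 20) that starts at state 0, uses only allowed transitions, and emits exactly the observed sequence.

0,2,1,5,2,0,4,4,4,2,0,2,1,0,0,2,1,4,2,2

  0: obs=y cand={0,2,3} pick 0 [start]
  1: obs=y cand={0,2,3} pick 2 [0->2 ok]
  2: obs=x cand={1} pick 1 [2->1 ok]
  3: obs=z cand={4,5} pick 5 [1->5 ok]
  4: obs=y cand={0,2,3} pick 2 [5->2 ok]
  5: obs=y cand={0,2,3} pick 0 [2->0 ok]
  6: obs=z cand={4,5} pick 4 [0->4 ok]
  7: obs=z cand={4,5} pick 4 [4->4 ok]
  8: obs=z cand={4,5} pick 4 [4->4 ok]
  9: obs=y cand={0,2,3} pick 2 [4->2 ok]
  10: obs=y cand={0,2,3} pick 0 [2->0 ok]
  11: obs=y cand={0,2,3} pick 2 [0->2 ok]
  12: obs=x cand={1} pick 1 [2->1 ok]
  13: obs=y cand={0,2,3} pick 0 [1->0 ok]
  14: obs=y cand={0,2,3} pick 0 [0->0 ok]
  15: obs=y cand={0,2,3} pick 2 [0->2 ok]
  16: obs=x cand={1} pick 1 [2->1 ok]
  17: obs=z cand={4,5} pick 4 [1->4 ok]
  18: obs=y cand={0,2,3} pick 2 [4->2 ok]
  19: obs=y cand={0,2,3} pick 2 [2->2 ok]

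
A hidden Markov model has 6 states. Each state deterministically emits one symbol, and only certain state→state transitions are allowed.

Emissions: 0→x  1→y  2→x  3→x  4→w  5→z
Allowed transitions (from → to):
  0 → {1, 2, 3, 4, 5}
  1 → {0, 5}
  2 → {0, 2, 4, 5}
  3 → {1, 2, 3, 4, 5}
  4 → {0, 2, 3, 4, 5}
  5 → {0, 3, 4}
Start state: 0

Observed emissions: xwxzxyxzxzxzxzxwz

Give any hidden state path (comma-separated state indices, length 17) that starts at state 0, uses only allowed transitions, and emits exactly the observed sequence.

0,4,3,5,0,1,0,5,0,5,0,5,0,5,3,4,5

  [0] x  {0,2,3}  => 0  start
  [1] w  {4}  => 4  0->4 ok
  [2] x  {0,2,3}  => 3  4->3 ok
  [3] z  {5}  => 5  3->5 ok
  [4] x  {0,2,3}  => 0  5->0 ok
  [5] y  {1}  => 1  0->1 ok
  [6] x  {0,2,3}  => 0  1->0 ok
  [7] z  {5}  => 5  0->5 ok
  [8] x  {0,2,3}  => 0  5->0 ok
  [9] z  {5}  => 5  0->5 ok
  [10] x  {0,2,3}  => 0  5->0 ok
  [11] z  {5}  => 5  0->5 ok
  [12] x  {0,2,3}  => 0  5->0 ok
  [13] z  {5}  => 5  0->5 ok
  [14] x  {0,2,3}  => 3  5->3 ok
  [15] w  {4}  => 4  3->4 ok
  [16] z  {5}  => 5  4->5 ok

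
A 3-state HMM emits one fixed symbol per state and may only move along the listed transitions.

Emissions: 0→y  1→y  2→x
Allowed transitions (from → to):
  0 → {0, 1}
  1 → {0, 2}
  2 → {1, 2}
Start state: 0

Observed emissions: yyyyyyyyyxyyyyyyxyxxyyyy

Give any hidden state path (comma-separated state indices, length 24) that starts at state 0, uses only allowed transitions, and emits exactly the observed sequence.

0,0,1,0,0,0,0,0,1,2,1,0,1,0,0,1,2,1,2,2,1,0,1,0

  pos 0: y in {0,1}, choose 0; start
  pos 1: y in {0,1}, choose 0; 0->0 ok
  pos 2: y in {0,1}, choose 1; 0->1 ok
  pos 3: y in {0,1}, choose 0; 1->0 ok
  pos 4: y in {0,1}, choose 0; 0->0 ok
  pos 5: y in {0,1}, choose 0; 0->0 ok
  pos 6: y in {0,1}, choose 0; 0->0 ok
  pos 7: y in {0,1}, choose 0; 0->0 ok
  pos 8: y in {0,1}, choose 1; 0->1 ok
  pos 9: x in {2}, choose 2; 1->2 ok
  pos 10: y in {0,1}, choose 1; 2->1 ok
  pos 11: y in {0,1}, choose 0; 1->0 ok
  pos 12: y in {0,1}, choose 1; 0->1 ok
  pos 13: y in {0,1}, choose 0; 1->0 ok
  pos 14: y in {0,1}, choose 0; 0->0 ok
  pos 15: y in {0,1}, choose 1; 0->1 ok
  pos 16: x in {2}, choose 2; 1->2 ok
  pos 17: y in {0,1}, choose 1; 2->1 ok
  pos 18: x in {2}, choose 2; 1->2 ok
  pos 19: x in {2}, choose 2; 2->2 ok
  pos 20: y in {0,1}, choose 1; 2->1 ok
  pos 21: y in {0,1}, choose 0; 1->0 ok
  pos 22: y in {0,1}, choose 1; 0->1 ok
  pos 23: y in {0,1}, choose 0; 1->0 ok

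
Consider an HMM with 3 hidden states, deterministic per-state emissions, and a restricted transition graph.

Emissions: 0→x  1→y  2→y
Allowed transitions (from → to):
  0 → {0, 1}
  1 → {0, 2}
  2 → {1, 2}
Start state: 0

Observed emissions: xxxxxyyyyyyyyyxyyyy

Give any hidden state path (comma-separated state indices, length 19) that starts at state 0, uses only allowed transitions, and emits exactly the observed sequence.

  0: obs=x cand={0} pick 0 [start]
  1: obs=x cand={0} pick 0 [0->0 ok]
  2: obs=x cand={0} pick 0 [0->0 ok]
  3: obs=x cand={0} pick 0 [0->0 ok]
  4: obs=x cand={0} pick 0 [0->0 ok]
  5: obs=y cand={1,2} pick 1 [0->1 ok]
  6: obs=y cand={1,2} pick 2 [1->2 ok]
  7: obs=y cand={1,2} pick 2 [2->2 ok]
  8: obs=y cand={1,2} pick 1 [2->1 ok]
  9: obs=y cand={1,2} pick 2 [1->2 ok]
  10: obs=y cand={1,2} pick 1 [2->1 ok]
  11: obs=y cand={1,2} pick 2 [1->2 ok]
  12: obs=y cand={1,2} pick 2 [2->2 ok]
  13: obs=y cand={1,2} pick 1 [2->1 ok]
  14: obs=x cand={0} pick 0 [1->0 ok]
  15: obs=y cand={1,2} pick 1 [0->1 ok]
  16: obs=y cand={1,2} pick 2 [1->2 ok]
  17: obs=y cand={1,2} pick 2 [2->2 ok]
  18: obs=y cand={1,2} pick 1 [2->1 ok]

0,0,0,0,0,1,2,2,1,2,1,2,2,1,0,1,2,2,1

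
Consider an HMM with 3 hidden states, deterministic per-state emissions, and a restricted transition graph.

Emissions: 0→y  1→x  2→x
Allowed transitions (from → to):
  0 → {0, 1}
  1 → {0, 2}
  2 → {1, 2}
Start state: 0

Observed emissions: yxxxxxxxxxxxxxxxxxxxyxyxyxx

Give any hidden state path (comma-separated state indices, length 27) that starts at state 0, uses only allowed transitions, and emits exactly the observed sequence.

0,1,2,2,1,2,2,1,2,2,2,1,2,2,2,1,2,1,2,1,0,1,0,1,0,1,2

  [0] y  {0}  => 0  start
  [1] x  {1,2}  => 1  0->1 ok
  [2] x  {1,2}  => 2  1->2 ok
  [3] x  {1,2}  => 2  2->2 ok
  [4] x  {1,2}  => 1  2->1 ok
  [5] x  {1,2}  => 2  1->2 ok
  [6] x  {1,2}  => 2  2->2 ok
  [7] x  {1,2}  => 1  2->1 ok
  [8] x  {1,2}  => 2  1->2 ok
  [9] x  {1,2}  => 2  2->2 ok
  [10] x  {1,2}  => 2  2->2 ok
  [11] x  {1,2}  => 1  2->1 ok
  [12] x  {1,2}  => 2  1->2 ok
  [13] x  {1,2}  => 2  2->2 ok
  [14] x  {1,2}  => 2  2->2 ok
  [15] x  {1,2}  => 1  2->1 ok
  [16] x  {1,2}  => 2  1->2 ok
  [17] x  {1,2}  => 1  2->1 ok
  [18] x  {1,2}  => 2  1->2 ok
  [19] x  {1,2}  => 1  2->1 ok
  [20] y  {0}  => 0  1->0 ok
  [21] x  {1,2}  => 1  0->1 ok
  [22] y  {0}  => 0  1->0 ok
  [23] x  {1,2}  => 1  0->1 ok
  [24] y  {0}  => 0  1->0 ok
  [25] x  {1,2}  => 1  0->1 ok
  [26] x  {1,2}  => 2  1->2 ok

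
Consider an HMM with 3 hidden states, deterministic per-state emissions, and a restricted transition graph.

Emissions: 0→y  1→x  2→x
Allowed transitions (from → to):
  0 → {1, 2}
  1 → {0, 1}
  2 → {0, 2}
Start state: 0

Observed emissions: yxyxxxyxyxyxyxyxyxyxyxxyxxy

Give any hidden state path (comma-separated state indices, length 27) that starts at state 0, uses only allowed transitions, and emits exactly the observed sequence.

0,1,0,1,1,1,0,2,0,1,0,1,0,2,0,2,0,2,0,1,0,1,1,0,1,1,0

  t0 'y' -> {0}, take 0 (start)
  t1 'x' -> {1,2}, take 1 (0->1 ok)
  t2 'y' -> {0}, take 0 (1->0 ok)
  t3 'x' -> {1,2}, take 1 (0->1 ok)
  t4 'x' -> {1,2}, take 1 (1->1 ok)
  t5 'x' -> {1,2}, take 1 (1->1 ok)
  t6 'y' -> {0}, take 0 (1->0 ok)
  t7 'x' -> {1,2}, take 2 (0->2 ok)
  t8 'y' -> {0}, take 0 (2->0 ok)
  t9 'x' -> {1,2}, take 1 (0->1 ok)
  t10 'y' -> {0}, take 0 (1->0 ok)
  t11 'x' -> {1,2}, take 1 (0->1 ok)
  t12 'y' -> {0}, take 0 (1->0 ok)
  t13 'x' -> {1,2}, take 2 (0->2 ok)
  t14 'y' -> {0}, take 0 (2->0 ok)
  t15 'x' -> {1,2}, take 2 (0->2 ok)
  t16 'y' -> {0}, take 0 (2->0 ok)
  t17 'x' -> {1,2}, take 2 (0->2 ok)
  t18 'y' -> {0}, take 0 (2->0 ok)
  t19 'x' -> {1,2}, take 1 (0->1 ok)
  t20 'y' -> {0}, take 0 (1->0 ok)
  t21 'x' -> {1,2}, take 1 (0->1 ok)
  t22 'x' -> {1,2}, take 1 (1->1 ok)
  t23 'y' -> {0}, take 0 (1->0 ok)
  t24 'x' -> {1,2}, take 1 (0->1 ok)
  t25 'x' -> {1,2}, take 1 (1->1 ok)
  t26 'y' -> {0}, take 0 (1->0 ok)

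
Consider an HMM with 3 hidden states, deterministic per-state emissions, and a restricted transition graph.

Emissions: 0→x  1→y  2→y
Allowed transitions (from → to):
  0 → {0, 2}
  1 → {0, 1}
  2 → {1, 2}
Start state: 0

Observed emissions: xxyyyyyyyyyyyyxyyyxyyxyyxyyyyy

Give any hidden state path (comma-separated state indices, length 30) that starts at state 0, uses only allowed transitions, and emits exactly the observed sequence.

0,0,2,2,2,2,1,1,1,1,1,1,1,1,0,2,1,1,0,2,1,0,2,1,0,2,2,2,2,1

  0: obs=x cand={0} pick 0 [start]
  1: obs=x cand={0} pick 0 [0->0 ok]
  2: obs=y cand={1,2} pick 2 [0->2 ok]
  3: obs=y cand={1,2} pick 2 [2->2 ok]
  4: obs=y cand={1,2} pick 2 [2->2 ok]
  5: obs=y cand={1,2} pick 2 [2->2 ok]
  6: obs=y cand={1,2} pick 1 [2->1 ok]
  7: obs=y cand={1,2} pick 1 [1->1 ok]
  8: obs=y cand={1,2} pick 1 [1->1 ok]
  9: obs=y cand={1,2} pick 1 [1->1 ok]
  10: obs=y cand={1,2} pick 1 [1->1 ok]
  11: obs=y cand={1,2} pick 1 [1->1 ok]
  12: obs=y cand={1,2} pick 1 [1->1 ok]
  13: obs=y cand={1,2} pick 1 [1->1 ok]
  14: obs=x cand={0} pick 0 [1->0 ok]
  15: obs=y cand={1,2} pick 2 [0->2 ok]
  16: obs=y cand={1,2} pick 1 [2->1 ok]
  17: obs=y cand={1,2} pick 1 [1->1 ok]
  18: obs=x cand={0} pick 0 [1->0 ok]
  19: obs=y cand={1,2} pick 2 [0->2 ok]
  20: obs=y cand={1,2} pick 1 [2->1 ok]
  21: obs=x cand={0} pick 0 [1->0 ok]
  22: obs=y cand={1,2} pick 2 [0->2 ok]
  23: obs=y cand={1,2} pick 1 [2->1 ok]
  24: obs=x cand={0} pick 0 [1->0 ok]
  25: obs=y cand={1,2} pick 2 [0->2 ok]
  26: obs=y cand={1,2} pick 2 [2->2 ok]
  27: obs=y cand={1,2} pick 2 [2->2 ok]
  28: obs=y cand={1,2} pick 2 [2->2 ok]
  29: obs=y cand={1,2} pick 1 [2->1 ok]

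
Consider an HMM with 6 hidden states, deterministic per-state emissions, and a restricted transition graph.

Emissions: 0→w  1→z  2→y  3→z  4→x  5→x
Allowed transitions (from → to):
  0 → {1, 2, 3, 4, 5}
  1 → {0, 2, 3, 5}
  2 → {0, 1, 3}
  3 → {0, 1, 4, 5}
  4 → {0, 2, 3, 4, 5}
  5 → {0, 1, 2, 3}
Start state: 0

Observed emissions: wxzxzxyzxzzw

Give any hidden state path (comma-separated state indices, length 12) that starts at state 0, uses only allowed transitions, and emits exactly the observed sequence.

0,4,3,5,3,4,2,1,5,3,1,0

  t0 'w' -> {0}, take 0 (start)
  t1 'x' -> {4,5}, take 4 (0->4 ok)
  t2 'z' -> {1,3}, take 3 (4->3 ok)
  t3 'x' -> {4,5}, take 5 (3->5 ok)
  t4 'z' -> {1,3}, take 3 (5->3 ok)
  t5 'x' -> {4,5}, take 4 (3->4 ok)
  t6 'y' -> {2}, take 2 (4->2 ok)
  t7 'z' -> {1,3}, take 1 (2->1 ok)
  t8 'x' -> {4,5}, take 5 (1->5 ok)
  t9 'z' -> {1,3}, take 3 (5->3 ok)
  t10 'z' -> {1,3}, take 1 (3->1 ok)
  t11 'w' -> {0}, take 0 (1->0 ok)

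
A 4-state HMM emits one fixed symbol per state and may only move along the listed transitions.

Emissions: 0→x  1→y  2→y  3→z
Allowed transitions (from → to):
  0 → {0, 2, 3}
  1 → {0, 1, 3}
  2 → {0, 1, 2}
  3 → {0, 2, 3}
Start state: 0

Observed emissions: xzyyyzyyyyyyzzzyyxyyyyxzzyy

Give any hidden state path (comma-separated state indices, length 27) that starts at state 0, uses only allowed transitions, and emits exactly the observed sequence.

  t0 'x' -> {0}, take 0 (start)
  t1 'z' -> {3}, take 3 (0->3 ok)
  t2 'y' -> {1,2}, take 2 (3->2 ok)
  t3 'y' -> {1,2}, take 2 (2->2 ok)
  t4 'y' -> {1,2}, take 1 (2->1 ok)
  t5 'z' -> {3}, take 3 (1->3 ok)
  t6 'y' -> {1,2}, take 2 (3->2 ok)
  t7 'y' -> {1,2}, take 2 (2->2 ok)
  t8 'y' -> {1,2}, take 2 (2->2 ok)
  t9 'y' -> {1,2}, take 2 (2->2 ok)
  t10 'y' -> {1,2}, take 1 (2->1 ok)
  t11 'y' -> {1,2}, take 1 (1->1 ok)
  t12 'z' -> {3}, take 3 (1->3 ok)
  t13 'z' -> {3}, take 3 (3->3 ok)
  t14 'z' -> {3}, take 3 (3->3 ok)
  t15 'y' -> {1,2}, take 2 (3->2 ok)
  t16 'y' -> {1,2}, take 1 (2->1 ok)
  t17 'x' -> {0}, take 0 (1->0 ok)
  t18 'y' -> {1,2}, take 2 (0->2 ok)
  t19 'y' -> {1,2}, take 2 (2->2 ok)
  t20 'y' -> {1,2}, take 2 (2->2 ok)
  t21 'y' -> {1,2}, take 2 (2->2 ok)
  t22 'x' -> {0}, take 0 (2->0 ok)
  t23 'z' -> {3}, take 3 (0->3 ok)
  t24 'z' -> {3}, take 3 (3->3 ok)
  t25 'y' -> {1,2}, take 2 (3->2 ok)
  t26 'y' -> {1,2}, take 1 (2->1 ok)

0,3,2,2,1,3,2,2,2,2,1,1,3,3,3,2,1,0,2,2,2,2,0,3,3,2,1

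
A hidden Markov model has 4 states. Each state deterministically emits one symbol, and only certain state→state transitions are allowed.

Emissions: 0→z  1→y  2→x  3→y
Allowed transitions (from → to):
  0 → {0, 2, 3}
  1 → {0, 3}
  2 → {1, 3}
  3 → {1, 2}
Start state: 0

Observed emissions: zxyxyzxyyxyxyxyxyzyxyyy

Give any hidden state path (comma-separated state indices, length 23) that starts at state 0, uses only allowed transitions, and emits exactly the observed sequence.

0,2,3,2,1,0,2,1,3,2,3,2,3,2,3,2,1,0,3,2,3,1,3

  [0] z  {0}  => 0  start
  [1] x  {2}  => 2  0->2 ok
  [2] y  {1,3}  => 3  2->3 ok
  [3] x  {2}  => 2  3->2 ok
  [4] y  {1,3}  => 1  2->1 ok
  [5] z  {0}  => 0  1->0 ok
  [6] x  {2}  => 2  0->2 ok
  [7] y  {1,3}  => 1  2->1 ok
  [8] y  {1,3}  => 3  1->3 ok
  [9] x  {2}  => 2  3->2 ok
  [10] y  {1,3}  => 3  2->3 ok
  [11] x  {2}  => 2  3->2 ok
  [12] y  {1,3}  => 3  2->3 ok
  [13] x  {2}  => 2  3->2 ok
  [14] y  {1,3}  => 3  2->3 ok
  [15] x  {2}  => 2  3->2 ok
  [16] y  {1,3}  => 1  2->1 ok
  [17] z  {0}  => 0  1->0 ok
  [18] y  {1,3}  => 3  0->3 ok
  [19] x  {2}  => 2  3->2 ok
  [20] y  {1,3}  => 3  2->3 ok
  [21] y  {1,3}  => 1  3->1 ok
  [22] y  {1,3}  => 3  1->3 ok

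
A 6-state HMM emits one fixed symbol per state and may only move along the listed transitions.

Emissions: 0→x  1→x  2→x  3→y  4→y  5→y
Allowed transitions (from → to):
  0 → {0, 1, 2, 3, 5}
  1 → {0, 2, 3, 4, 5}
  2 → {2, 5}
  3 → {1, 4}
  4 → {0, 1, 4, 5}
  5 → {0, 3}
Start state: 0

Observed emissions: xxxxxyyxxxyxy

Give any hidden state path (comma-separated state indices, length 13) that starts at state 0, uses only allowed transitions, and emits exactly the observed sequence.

0,0,1,2,2,5,3,1,2,2,5,0,3

  t0 'x' -> {0,1,2}, take 0 (start)
  t1 'x' -> {0,1,2}, take 0 (0->0 ok)
  t2 'x' -> {0,1,2}, take 1 (0->1 ok)
  t3 'x' -> {0,1,2}, take 2 (1->2 ok)
  t4 'x' -> {0,1,2}, take 2 (2->2 ok)
  t5 'y' -> {3,4,5}, take 5 (2->5 ok)
  t6 'y' -> {3,4,5}, take 3 (5->3 ok)
  t7 'x' -> {0,1,2}, take 1 (3->1 ok)
  t8 'x' -> {0,1,2}, take 2 (1->2 ok)
  t9 'x' -> {0,1,2}, take 2 (2->2 ok)
  t10 'y' -> {3,4,5}, take 5 (2->5 ok)
  t11 'x' -> {0,1,2}, take 0 (5->0 ok)
  t12 'y' -> {3,4,5}, take 3 (0->3 ok)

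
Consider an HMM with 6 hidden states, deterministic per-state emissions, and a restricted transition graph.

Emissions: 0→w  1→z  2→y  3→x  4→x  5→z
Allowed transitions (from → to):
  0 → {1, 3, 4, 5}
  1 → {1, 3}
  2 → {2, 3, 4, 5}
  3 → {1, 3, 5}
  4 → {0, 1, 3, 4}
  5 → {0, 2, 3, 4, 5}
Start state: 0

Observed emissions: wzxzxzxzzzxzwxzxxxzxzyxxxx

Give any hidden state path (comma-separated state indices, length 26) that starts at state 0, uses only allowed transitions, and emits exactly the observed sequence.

0,5,3,1,3,5,4,1,1,1,3,5,0,3,1,3,3,3,1,3,5,2,4,4,3,3

  [0] w  {0}  => 0  start
  [1] z  {1,5}  => 5  0->5 ok
  [2] x  {3,4}  => 3  5->3 ok
  [3] z  {1,5}  => 1  3->1 ok
  [4] x  {3,4}  => 3  1->3 ok
  [5] z  {1,5}  => 5  3->5 ok
  [6] x  {3,4}  => 4  5->4 ok
  [7] z  {1,5}  => 1  4->1 ok
  [8] z  {1,5}  => 1  1->1 ok
  [9] z  {1,5}  => 1  1->1 ok
  [10] x  {3,4}  => 3  1->3 ok
  [11] z  {1,5}  => 5  3->5 ok
  [12] w  {0}  => 0  5->0 ok
  [13] x  {3,4}  => 3  0->3 ok
  [14] z  {1,5}  => 1  3->1 ok
  [15] x  {3,4}  => 3  1->3 ok
  [16] x  {3,4}  => 3  3->3 ok
  [17] x  {3,4}  => 3  3->3 ok
  [18] z  {1,5}  => 1  3->1 ok
  [19] x  {3,4}  => 3  1->3 ok
  [20] z  {1,5}  => 5  3->5 ok
  [21] y  {2}  => 2  5->2 ok
  [22] x  {3,4}  => 4  2->4 ok
  [23] x  {3,4}  => 4  4->4 ok
  [24] x  {3,4}  => 3  4->3 ok
  [25] x  {3,4}  => 3  3->3 ok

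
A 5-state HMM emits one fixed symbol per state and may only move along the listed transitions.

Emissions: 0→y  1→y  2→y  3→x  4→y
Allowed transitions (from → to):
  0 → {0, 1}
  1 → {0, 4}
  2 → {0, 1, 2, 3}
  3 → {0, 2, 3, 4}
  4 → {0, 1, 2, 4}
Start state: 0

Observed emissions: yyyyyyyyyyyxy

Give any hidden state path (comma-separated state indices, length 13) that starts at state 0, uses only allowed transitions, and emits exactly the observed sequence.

0,1,4,0,0,1,0,0,1,4,2,3,4

  pos 0: y in {0,1,2,4}, choose 0; start
  pos 1: y in {0,1,2,4}, choose 1; 0->1 ok
  pos 2: y in {0,1,2,4}, choose 4; 1->4 ok
  pos 3: y in {0,1,2,4}, choose 0; 4->0 ok
  pos 4: y in {0,1,2,4}, choose 0; 0->0 ok
  pos 5: y in {0,1,2,4}, choose 1; 0->1 ok
  pos 6: y in {0,1,2,4}, choose 0; 1->0 ok
  pos 7: y in {0,1,2,4}, choose 0; 0->0 ok
  pos 8: y in {0,1,2,4}, choose 1; 0->1 ok
  pos 9: y in {0,1,2,4}, choose 4; 1->4 ok
  pos 10: y in {0,1,2,4}, choose 2; 4->2 ok
  pos 11: x in {3}, choose 3; 2->3 ok
  pos 12: y in {0,1,2,4}, choose 4; 3->4 ok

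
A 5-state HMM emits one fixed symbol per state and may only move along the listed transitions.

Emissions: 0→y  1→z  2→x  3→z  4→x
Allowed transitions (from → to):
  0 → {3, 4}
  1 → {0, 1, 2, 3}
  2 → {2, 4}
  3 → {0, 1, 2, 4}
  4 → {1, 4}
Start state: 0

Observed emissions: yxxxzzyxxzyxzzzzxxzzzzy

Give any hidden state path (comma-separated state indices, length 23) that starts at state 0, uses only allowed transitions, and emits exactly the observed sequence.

  pos 0: y in {0}, choose 0; start
  pos 1: x in {2,4}, choose 4; 0->4 ok
  pos 2: x in {2,4}, choose 4; 4->4 ok
  pos 3: x in {2,4}, choose 4; 4->4 ok
  pos 4: z in {1,3}, choose 1; 4->1 ok
  pos 5: z in {1,3}, choose 3; 1->3 ok
  pos 6: y in {0}, choose 0; 3->0 ok
  pos 7: x in {2,4}, choose 4; 0->4 ok
  pos 8: x in {2,4}, choose 4; 4->4 ok
  pos 9: z in {1,3}, choose 1; 4->1 ok
  pos 10: y in {0}, choose 0; 1->0 ok
  pos 11: x in {2,4}, choose 4; 0->4 ok
  pos 12: z in {1,3}, choose 1; 4->1 ok
  pos 13: z in {1,3}, choose 1; 1->1 ok
  pos 14: z in {1,3}, choose 1; 1->1 ok
  pos 15: z in {1,3}, choose 1; 1->1 ok
  pos 16: x in {2,4}, choose 2; 1->2 ok
  pos 17: x in {2,4}, choose 4; 2->4 ok
  pos 18: z in {1,3}, choose 1; 4->1 ok
  pos 19: z in {1,3}, choose 3; 1->3 ok
  pos 20: z in {1,3}, choose 1; 3->1 ok
  pos 21: z in {1,3}, choose 1; 1->1 ok
  pos 22: y in {0}, choose 0; 1->0 ok

0,4,4,4,1,3,0,4,4,1,0,4,1,1,1,1,2,4,1,3,1,1,0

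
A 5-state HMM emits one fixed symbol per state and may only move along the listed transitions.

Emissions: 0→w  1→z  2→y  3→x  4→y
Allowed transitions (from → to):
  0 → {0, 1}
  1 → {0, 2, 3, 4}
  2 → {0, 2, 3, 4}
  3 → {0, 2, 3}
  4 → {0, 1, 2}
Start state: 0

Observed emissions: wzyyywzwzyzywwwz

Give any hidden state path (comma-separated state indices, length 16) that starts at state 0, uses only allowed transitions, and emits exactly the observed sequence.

  pos 0: w in {0}, choose 0; start
  pos 1: z in {1}, choose 1; 0->1 ok
  pos 2: y in {2,4}, choose 2; 1->2 ok
  pos 3: y in {2,4}, choose 2; 2->2 ok
  pos 4: y in {2,4}, choose 4; 2->4 ok
  pos 5: w in {0}, choose 0; 4->0 ok
  pos 6: z in {1}, choose 1; 0->1 ok
  pos 7: w in {0}, choose 0; 1->0 ok
  pos 8: z in {1}, choose 1; 0->1 ok
  pos 9: y in {2,4}, choose 4; 1->4 ok
  pos 10: z in {1}, choose 1; 4->1 ok
  pos 11: y in {2,4}, choose 2; 1->2 ok
  pos 12: w in {0}, choose 0; 2->0 ok
  pos 13: w in {0}, choose 0; 0->0 ok
  pos 14: w in {0}, choose 0; 0->0 ok
  pos 15: z in {1}, choose 1; 0->1 ok

0,1,2,2,4,0,1,0,1,4,1,2,0,0,0,1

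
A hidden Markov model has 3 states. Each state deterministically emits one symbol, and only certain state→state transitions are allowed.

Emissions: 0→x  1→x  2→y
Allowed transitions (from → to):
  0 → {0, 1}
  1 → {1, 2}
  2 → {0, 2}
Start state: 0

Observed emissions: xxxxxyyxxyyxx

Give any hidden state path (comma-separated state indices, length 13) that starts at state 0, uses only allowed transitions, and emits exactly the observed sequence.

  pos 0: x in {0,1}, choose 0; start
  pos 1: x in {0,1}, choose 0; 0->0 ok
  pos 2: x in {0,1}, choose 0; 0->0 ok
  pos 3: x in {0,1}, choose 1; 0->1 ok
  pos 4: x in {0,1}, choose 1; 1->1 ok
  pos 5: y in {2}, choose 2; 1->2 ok
  pos 6: y in {2}, choose 2; 2->2 ok
  pos 7: x in {0,1}, choose 0; 2->0 ok
  pos 8: x in {0,1}, choose 1; 0->1 ok
  pos 9: y in {2}, choose 2; 1->2 ok
  pos 10: y in {2}, choose 2; 2->2 ok
  pos 11: x in {0,1}, choose 0; 2->0 ok
  pos 12: x in {0,1}, choose 0; 0->0 ok

0,0,0,1,1,2,2,0,1,2,2,0,0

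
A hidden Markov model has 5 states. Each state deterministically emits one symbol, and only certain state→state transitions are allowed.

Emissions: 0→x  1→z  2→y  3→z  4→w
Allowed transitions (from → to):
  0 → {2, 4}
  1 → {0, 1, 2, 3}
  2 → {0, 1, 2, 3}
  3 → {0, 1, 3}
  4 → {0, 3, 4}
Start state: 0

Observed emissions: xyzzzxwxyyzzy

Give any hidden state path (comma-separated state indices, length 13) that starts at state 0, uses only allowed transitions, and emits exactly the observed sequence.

0,2,3,3,3,0,4,0,2,2,1,1,2

  [0] x  {0}  => 0  start
  [1] y  {2}  => 2  0->2 ok
  [2] z  {1,3}  => 3  2->3 ok
  [3] z  {1,3}  => 3  3->3 ok
  [4] z  {1,3}  => 3  3->3 ok
  [5] x  {0}  => 0  3->0 ok
  [6] w  {4}  => 4  0->4 ok
  [7] x  {0}  => 0  4->0 ok
  [8] y  {2}  => 2  0->2 ok
  [9] y  {2}  => 2  2->2 ok
  [10] z  {1,3}  => 1  2->1 ok
  [11] z  {1,3}  => 1  1->1 ok
  [12] y  {2}  => 2  1->2 ok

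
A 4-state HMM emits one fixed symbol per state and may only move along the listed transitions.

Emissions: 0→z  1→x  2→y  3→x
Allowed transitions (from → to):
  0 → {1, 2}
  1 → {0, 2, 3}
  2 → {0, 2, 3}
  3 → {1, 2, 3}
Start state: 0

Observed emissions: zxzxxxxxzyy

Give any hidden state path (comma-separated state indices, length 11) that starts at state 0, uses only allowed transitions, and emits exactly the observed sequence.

0,1,0,1,3,3,3,1,0,2,2

  [0] z  {0}  => 0  start
  [1] x  {1,3}  => 1  0->1 ok
  [2] z  {0}  => 0  1->0 ok
  [3] x  {1,3}  => 1  0->1 ok
  [4] x  {1,3}  => 3  1->3 ok
  [5] x  {1,3}  => 3  3->3 ok
  [6] x  {1,3}  => 3  3->3 ok
  [7] x  {1,3}  => 1  3->1 ok
  [8] z  {0}  => 0  1->0 ok
  [9] y  {2}  => 2  0->2 ok
  [10] y  {2}  => 2  2->2 ok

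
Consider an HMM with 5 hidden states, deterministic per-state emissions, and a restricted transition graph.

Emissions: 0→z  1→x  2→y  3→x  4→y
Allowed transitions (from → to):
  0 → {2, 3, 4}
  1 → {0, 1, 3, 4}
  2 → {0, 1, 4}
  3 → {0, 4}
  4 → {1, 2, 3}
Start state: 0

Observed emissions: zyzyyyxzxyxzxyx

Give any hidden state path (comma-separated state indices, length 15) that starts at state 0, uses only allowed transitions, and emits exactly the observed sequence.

  pos 0: z in {0}, choose 0; start
  pos 1: y in {2,4}, choose 2; 0->2 ok
  pos 2: z in {0}, choose 0; 2->0 ok
  pos 3: y in {2,4}, choose 4; 0->4 ok
  pos 4: y in {2,4}, choose 2; 4->2 ok
  pos 5: y in {2,4}, choose 4; 2->4 ok
  pos 6: x in {1,3}, choose 3; 4->3 ok
  pos 7: z in {0}, choose 0; 3->0 ok
  pos 8: x in {1,3}, choose 3; 0->3 ok
  pos 9: y in {2,4}, choose 4; 3->4 ok
  pos 10: x in {1,3}, choose 3; 4->3 ok
  pos 11: z in {0}, choose 0; 3->0 ok
  pos 12: x in {1,3}, choose 3; 0->3 ok
  pos 13: y in {2,4}, choose 4; 3->4 ok
  pos 14: x in {1,3}, choose 1; 4->1 ok

0,2,0,4,2,4,3,0,3,4,3,0,3,4,1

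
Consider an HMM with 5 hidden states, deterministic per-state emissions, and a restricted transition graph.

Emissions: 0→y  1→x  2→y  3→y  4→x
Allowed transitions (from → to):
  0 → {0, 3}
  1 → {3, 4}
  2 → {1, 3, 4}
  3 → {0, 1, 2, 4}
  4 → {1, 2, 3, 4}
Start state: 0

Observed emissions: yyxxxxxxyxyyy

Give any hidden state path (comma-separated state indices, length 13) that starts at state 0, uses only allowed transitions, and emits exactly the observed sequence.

  0: obs=y cand={0,2,3} pick 0 [start]
  1: obs=y cand={0,2,3} pick 3 [0->3 ok]
  2: obs=x cand={1,4} pick 4 [3->4 ok]
  3: obs=x cand={1,4} pick 4 [4->4 ok]
  4: obs=x cand={1,4} pick 4 [4->4 ok]
  5: obs=x cand={1,4} pick 1 [4->1 ok]
  6: obs=x cand={1,4} pick 4 [1->4 ok]
  7: obs=x cand={1,4} pick 1 [4->1 ok]
  8: obs=y cand={0,2,3} pick 3 [1->3 ok]
  9: obs=x cand={1,4} pick 4 [3->4 ok]
  10: obs=y cand={0,2,3} pick 3 [4->3 ok]
  11: obs=y cand={0,2,3} pick 2 [3->2 ok]
  12: obs=y cand={0,2,3} pick 3 [2->3 ok]

0,3,4,4,4,1,4,1,3,4,3,2,3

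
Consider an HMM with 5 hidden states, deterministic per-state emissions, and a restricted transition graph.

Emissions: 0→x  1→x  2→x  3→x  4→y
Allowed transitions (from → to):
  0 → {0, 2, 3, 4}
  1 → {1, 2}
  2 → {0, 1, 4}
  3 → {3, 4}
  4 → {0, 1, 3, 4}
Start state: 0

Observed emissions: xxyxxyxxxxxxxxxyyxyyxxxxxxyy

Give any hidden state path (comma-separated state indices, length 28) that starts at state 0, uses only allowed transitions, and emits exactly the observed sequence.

  t0 'x' -> {0,1,2,3}, take 0 (start)
  t1 'x' -> {0,1,2,3}, take 3 (0->3 ok)
  t2 'y' -> {4}, take 4 (3->4 ok)
  t3 'x' -> {0,1,2,3}, take 1 (4->1 ok)
  t4 'x' -> {0,1,2,3}, take 2 (1->2 ok)
  t5 'y' -> {4}, take 4 (2->4 ok)
  t6 'x' -> {0,1,2,3}, take 1 (4->1 ok)
  t7 'x' -> {0,1,2,3}, take 2 (1->2 ok)
  t8 'x' -> {0,1,2,3}, take 1 (2->1 ok)
  t9 'x' -> {0,1,2,3}, take 2 (1->2 ok)
  t10 'x' -> {0,1,2,3}, take 0 (2->0 ok)
  t11 'x' -> {0,1,2,3}, take 3 (0->3 ok)
  t12 'x' -> {0,1,2,3}, take 3 (3->3 ok)
  t13 'x' -> {0,1,2,3}, take 3 (3->3 ok)
  t14 'x' -> {0,1,2,3}, take 3 (3->3 ok)
  t15 'y' -> {4}, take 4 (3->4 ok)
  t16 'y' -> {4}, take 4 (4->4 ok)
  t17 'x' -> {0,1,2,3}, take 0 (4->0 ok)
  t18 'y' -> {4}, take 4 (0->4 ok)
  t19 'y' -> {4}, take 4 (4->4 ok)
  t20 'x' -> {0,1,2,3}, take 1 (4->1 ok)
  t21 'x' -> {0,1,2,3}, take 2 (1->2 ok)
  t22 'x' -> {0,1,2,3}, take 1 (2->1 ok)
  t23 'x' -> {0,1,2,3}, take 1 (1->1 ok)
  t24 'x' -> {0,1,2,3}, take 1 (1->1 ok)
  t25 'x' -> {0,1,2,3}, take 2 (1->2 ok)
  t26 'y' -> {4}, take 4 (2->4 ok)
  t27 'y' -> {4}, take 4 (4->4 ok)

0,3,4,1,2,4,1,2,1,2,0,3,3,3,3,4,4,0,4,4,1,2,1,1,1,2,4,4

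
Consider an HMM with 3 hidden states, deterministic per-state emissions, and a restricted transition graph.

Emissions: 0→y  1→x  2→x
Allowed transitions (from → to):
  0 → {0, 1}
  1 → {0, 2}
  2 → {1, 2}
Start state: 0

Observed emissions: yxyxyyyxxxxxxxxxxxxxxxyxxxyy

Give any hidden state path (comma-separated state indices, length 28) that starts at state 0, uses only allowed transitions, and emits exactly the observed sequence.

0,1,0,1,0,0,0,1,2,1,2,2,2,2,2,2,2,2,2,2,2,1,0,1,2,1,0,0

  0: obs=y cand={0} pick 0 [start]
  1: obs=x cand={1,2} pick 1 [0->1 ok]
  2: obs=y cand={0} pick 0 [1->0 ok]
  3: obs=x cand={1,2} pick 1 [0->1 ok]
  4: obs=y cand={0} pick 0 [1->0 ok]
  5: obs=y cand={0} pick 0 [0->0 ok]
  6: obs=y cand={0} pick 0 [0->0 ok]
  7: obs=x cand={1,2} pick 1 [0->1 ok]
  8: obs=x cand={1,2} pick 2 [1->2 ok]
  9: obs=x cand={1,2} pick 1 [2->1 ok]
  10: obs=x cand={1,2} pick 2 [1->2 ok]
  11: obs=x cand={1,2} pick 2 [2->2 ok]
  12: obs=x cand={1,2} pick 2 [2->2 ok]
  13: obs=x cand={1,2} pick 2 [2->2 ok]
  14: obs=x cand={1,2} pick 2 [2->2 ok]
  15: obs=x cand={1,2} pick 2 [2->2 ok]
  16: obs=x cand={1,2} pick 2 [2->2 ok]
  17: obs=x cand={1,2} pick 2 [2->2 ok]
  18: obs=x cand={1,2} pick 2 [2->2 ok]
  19: obs=x cand={1,2} pick 2 [2->2 ok]
  20: obs=x cand={1,2} pick 2 [2->2 ok]
  21: obs=x cand={1,2} pick 1 [2->1 ok]
  22: obs=y cand={0} pick 0 [1->0 ok]
  23: obs=x cand={1,2} pick 1 [0->1 ok]
  24: obs=x cand={1,2} pick 2 [1->2 ok]
  25: obs=x cand={1,2} pick 1 [2->1 ok]
  26: obs=y cand={0} pick 0 [1->0 ok]
  27: obs=y cand={0} pick 0 [0->0 ok]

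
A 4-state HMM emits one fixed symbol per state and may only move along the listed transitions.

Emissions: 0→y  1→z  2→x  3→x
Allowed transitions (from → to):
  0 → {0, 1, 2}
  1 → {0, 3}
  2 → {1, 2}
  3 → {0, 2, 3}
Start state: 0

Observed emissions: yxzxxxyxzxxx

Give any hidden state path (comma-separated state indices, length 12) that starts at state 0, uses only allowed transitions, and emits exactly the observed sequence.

0,2,1,3,3,3,0,2,1,3,3,2

  pos 0: y in {0}, choose 0; start
  pos 1: x in {2,3}, choose 2; 0->2 ok
  pos 2: z in {1}, choose 1; 2->1 ok
  pos 3: x in {2,3}, choose 3; 1->3 ok
  pos 4: x in {2,3}, choose 3; 3->3 ok
  pos 5: x in {2,3}, choose 3; 3->3 ok
  pos 6: y in {0}, choose 0; 3->0 ok
  pos 7: x in {2,3}, choose 2; 0->2 ok
  pos 8: z in {1}, choose 1; 2->1 ok
  pos 9: x in {2,3}, choose 3; 1->3 ok
  pos 10: x in {2,3}, choose 3; 3->3 ok
  pos 11: x in {2,3}, choose 2; 3->2 ok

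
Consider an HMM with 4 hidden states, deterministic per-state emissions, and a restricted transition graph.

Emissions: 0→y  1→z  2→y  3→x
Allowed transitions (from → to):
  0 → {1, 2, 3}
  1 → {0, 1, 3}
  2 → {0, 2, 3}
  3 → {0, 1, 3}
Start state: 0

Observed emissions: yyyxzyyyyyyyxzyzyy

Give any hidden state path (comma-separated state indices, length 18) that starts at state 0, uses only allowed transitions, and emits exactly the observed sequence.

0,2,2,3,1,0,2,2,2,2,2,2,3,1,0,1,0,2

  0: obs=y cand={0,2} pick 0 [start]
  1: obs=y cand={0,2} pick 2 [0->2 ok]
  2: obs=y cand={0,2} pick 2 [2->2 ok]
  3: obs=x cand={3} pick 3 [2->3 ok]
  4: obs=z cand={1} pick 1 [3->1 ok]
  5: obs=y cand={0,2} pick 0 [1->0 ok]
  6: obs=y cand={0,2} pick 2 [0->2 ok]
  7: obs=y cand={0,2} pick 2 [2->2 ok]
  8: obs=y cand={0,2} pick 2 [2->2 ok]
  9: obs=y cand={0,2} pick 2 [2->2 ok]
  10: obs=y cand={0,2} pick 2 [2->2 ok]
  11: obs=y cand={0,2} pick 2 [2->2 ok]
  12: obs=x cand={3} pick 3 [2->3 ok]
  13: obs=z cand={1} pick 1 [3->1 ok]
  14: obs=y cand={0,2} pick 0 [1->0 ok]
  15: obs=z cand={1} pick 1 [0->1 ok]
  16: obs=y cand={0,2} pick 0 [1->0 ok]
  17: obs=y cand={0,2} pick 2 [0->2 ok]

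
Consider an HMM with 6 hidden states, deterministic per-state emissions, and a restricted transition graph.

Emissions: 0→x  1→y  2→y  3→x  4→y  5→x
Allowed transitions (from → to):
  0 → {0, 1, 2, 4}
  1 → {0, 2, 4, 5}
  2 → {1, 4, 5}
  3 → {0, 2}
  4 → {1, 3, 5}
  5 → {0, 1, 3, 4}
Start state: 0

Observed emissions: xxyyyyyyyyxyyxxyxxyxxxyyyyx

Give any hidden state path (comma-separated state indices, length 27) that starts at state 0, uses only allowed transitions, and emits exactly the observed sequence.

0,0,1,4,1,2,4,1,2,4,3,2,1,5,0,1,0,0,1,5,0,0,4,1,2,4,3

  pos 0: x in {0,3,5}, choose 0; start
  pos 1: x in {0,3,5}, choose 0; 0->0 ok
  pos 2: y in {1,2,4}, choose 1; 0->1 ok
  pos 3: y in {1,2,4}, choose 4; 1->4 ok
  pos 4: y in {1,2,4}, choose 1; 4->1 ok
  pos 5: y in {1,2,4}, choose 2; 1->2 ok
  pos 6: y in {1,2,4}, choose 4; 2->4 ok
  pos 7: y in {1,2,4}, choose 1; 4->1 ok
  pos 8: y in {1,2,4}, choose 2; 1->2 ok
  pos 9: y in {1,2,4}, choose 4; 2->4 ok
  pos 10: x in {0,3,5}, choose 3; 4->3 ok
  pos 11: y in {1,2,4}, choose 2; 3->2 ok
  pos 12: y in {1,2,4}, choose 1; 2->1 ok
  pos 13: x in {0,3,5}, choose 5; 1->5 ok
  pos 14: x in {0,3,5}, choose 0; 5->0 ok
  pos 15: y in {1,2,4}, choose 1; 0->1 ok
  pos 16: x in {0,3,5}, choose 0; 1->0 ok
  pos 17: x in {0,3,5}, choose 0; 0->0 ok
  pos 18: y in {1,2,4}, choose 1; 0->1 ok
  pos 19: x in {0,3,5}, choose 5; 1->5 ok
  pos 20: x in {0,3,5}, choose 0; 5->0 ok
  pos 21: x in {0,3,5}, choose 0; 0->0 ok
  pos 22: y in {1,2,4}, choose 4; 0->4 ok
  pos 23: y in {1,2,4}, choose 1; 4->1 ok
  pos 24: y in {1,2,4}, choose 2; 1->2 ok
  pos 25: y in {1,2,4}, choose 4; 2->4 ok
  pos 26: x in {0,3,5}, choose 3; 4->3 ok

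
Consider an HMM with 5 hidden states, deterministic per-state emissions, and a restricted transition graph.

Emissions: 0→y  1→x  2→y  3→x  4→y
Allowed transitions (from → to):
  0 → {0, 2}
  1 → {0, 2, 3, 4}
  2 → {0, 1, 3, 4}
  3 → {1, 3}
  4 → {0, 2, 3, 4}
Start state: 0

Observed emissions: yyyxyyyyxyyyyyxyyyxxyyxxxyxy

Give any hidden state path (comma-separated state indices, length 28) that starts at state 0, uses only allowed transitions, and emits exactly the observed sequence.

0,0,2,1,0,0,0,2,1,4,4,0,0,2,1,2,4,4,3,1,2,4,3,3,1,2,1,4

  [0] y  {0,2,4}  => 0  start
  [1] y  {0,2,4}  => 0  0->0 ok
  [2] y  {0,2,4}  => 2  0->2 ok
  [3] x  {1,3}  => 1  2->1 ok
  [4] y  {0,2,4}  => 0  1->0 ok
  [5] y  {0,2,4}  => 0  0->0 ok
  [6] y  {0,2,4}  => 0  0->0 ok
  [7] y  {0,2,4}  => 2  0->2 ok
  [8] x  {1,3}  => 1  2->1 ok
  [9] y  {0,2,4}  => 4  1->4 ok
  [10] y  {0,2,4}  => 4  4->4 ok
  [11] y  {0,2,4}  => 0  4->0 ok
  [12] y  {0,2,4}  => 0  0->0 ok
  [13] y  {0,2,4}  => 2  0->2 ok
  [14] x  {1,3}  => 1  2->1 ok
  [15] y  {0,2,4}  => 2  1->2 ok
  [16] y  {0,2,4}  => 4  2->4 ok
  [17] y  {0,2,4}  => 4  4->4 ok
  [18] x  {1,3}  => 3  4->3 ok
  [19] x  {1,3}  => 1  3->1 ok
  [20] y  {0,2,4}  => 2  1->2 ok
  [21] y  {0,2,4}  => 4  2->4 ok
  [22] x  {1,3}  => 3  4->3 ok
  [23] x  {1,3}  => 3  3->3 ok
  [24] x  {1,3}  => 1  3->1 ok
  [25] y  {0,2,4}  => 2  1->2 ok
  [26] x  {1,3}  => 1  2->1 ok
  [27] y  {0,2,4}  => 4  1->4 ok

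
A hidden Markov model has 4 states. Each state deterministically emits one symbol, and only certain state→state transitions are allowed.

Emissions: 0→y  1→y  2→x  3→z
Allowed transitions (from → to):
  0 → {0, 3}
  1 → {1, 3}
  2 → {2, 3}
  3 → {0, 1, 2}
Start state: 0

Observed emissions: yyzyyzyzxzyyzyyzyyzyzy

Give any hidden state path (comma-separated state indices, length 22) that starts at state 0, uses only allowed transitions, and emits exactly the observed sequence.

  [0] y  {0,1}  => 0  start
  [1] y  {0,1}  => 0  0->0 ok
  [2] z  {3}  => 3  0->3 ok
  [3] y  {0,1}  => 0  3->0 ok
  [4] y  {0,1}  => 0  0->0 ok
  [5] z  {3}  => 3  0->3 ok
  [6] y  {0,1}  => 1  3->1 ok
  [7] z  {3}  => 3  1->3 ok
  [8] x  {2}  => 2  3->2 ok
  [9] z  {3}  => 3  2->3 ok
  [10] y  {0,1}  => 1  3->1 ok
  [11] y  {0,1}  => 1  1->1 ok
  [12] z  {3}  => 3  1->3 ok
  [13] y  {0,1}  => 1  3->1 ok
  [14] y  {0,1}  => 1  1->1 ok
  [15] z  {3}  => 3  1->3 ok
  [16] y  {0,1}  => 0  3->0 ok
  [17] y  {0,1}  => 0  0->0 ok
  [18] z  {3}  => 3  0->3 ok
  [19] y  {0,1}  => 0  3->0 ok
  [20] z  {3}  => 3  0->3 ok
  [21] y  {0,1}  => 1  3->1 ok

0,0,3,0,0,3,1,3,2,3,1,1,3,1,1,3,0,0,3,0,3,1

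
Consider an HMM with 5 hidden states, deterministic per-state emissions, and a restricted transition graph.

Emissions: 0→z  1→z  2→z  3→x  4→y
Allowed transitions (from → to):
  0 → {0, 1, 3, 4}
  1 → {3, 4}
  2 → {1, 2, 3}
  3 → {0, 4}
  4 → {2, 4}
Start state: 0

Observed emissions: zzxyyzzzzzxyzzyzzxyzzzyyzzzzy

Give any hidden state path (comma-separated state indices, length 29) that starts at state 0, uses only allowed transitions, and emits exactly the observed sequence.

0,0,3,4,4,2,2,2,2,1,3,4,2,1,4,2,2,3,4,2,2,1,4,4,2,2,2,1,4

  t0 'z' -> {0,1,2}, take 0 (start)
  t1 'z' -> {0,1,2}, take 0 (0->0 ok)
  t2 'x' -> {3}, take 3 (0->3 ok)
  t3 'y' -> {4}, take 4 (3->4 ok)
  t4 'y' -> {4}, take 4 (4->4 ok)
  t5 'z' -> {0,1,2}, take 2 (4->2 ok)
  t6 'z' -> {0,1,2}, take 2 (2->2 ok)
  t7 'z' -> {0,1,2}, take 2 (2->2 ok)
  t8 'z' -> {0,1,2}, take 2 (2->2 ok)
  t9 'z' -> {0,1,2}, take 1 (2->1 ok)
  t10 'x' -> {3}, take 3 (1->3 ok)
  t11 'y' -> {4}, take 4 (3->4 ok)
  t12 'z' -> {0,1,2}, take 2 (4->2 ok)
  t13 'z' -> {0,1,2}, take 1 (2->1 ok)
  t14 'y' -> {4}, take 4 (1->4 ok)
  t15 'z' -> {0,1,2}, take 2 (4->2 ok)
  t16 'z' -> {0,1,2}, take 2 (2->2 ok)
  t17 'x' -> {3}, take 3 (2->3 ok)
  t18 'y' -> {4}, take 4 (3->4 ok)
  t19 'z' -> {0,1,2}, take 2 (4->2 ok)
  t20 'z' -> {0,1,2}, take 2 (2->2 ok)
  t21 'z' -> {0,1,2}, take 1 (2->1 ok)
  t22 'y' -> {4}, take 4 (1->4 ok)
  t23 'y' -> {4}, take 4 (4->4 ok)
  t24 'z' -> {0,1,2}, take 2 (4->2 ok)
  t25 'z' -> {0,1,2}, take 2 (2->2 ok)
  t26 'z' -> {0,1,2}, take 2 (2->2 ok)
  t27 'z' -> {0,1,2}, take 1 (2->1 ok)
  t28 'y' -> {4}, take 4 (1->4 ok)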